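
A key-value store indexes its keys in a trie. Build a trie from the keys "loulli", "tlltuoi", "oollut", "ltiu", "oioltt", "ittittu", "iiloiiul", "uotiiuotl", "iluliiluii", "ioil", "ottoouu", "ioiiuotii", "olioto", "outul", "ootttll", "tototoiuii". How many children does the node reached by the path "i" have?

Follow the path "i" to its node, then look at its outgoing edges.
Characters that immediately follow "i" among the stored strings: {i, l, o, t}.
That node has 4 child edges.

4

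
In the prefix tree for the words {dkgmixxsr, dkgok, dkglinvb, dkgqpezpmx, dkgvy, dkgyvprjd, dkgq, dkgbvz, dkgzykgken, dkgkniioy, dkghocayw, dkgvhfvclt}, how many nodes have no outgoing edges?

A leaf is a node with no children — equivalently, the end of a word that is not a proper prefix of any other stored word.
Those words: "dkgbvz", "dkghocayw", "dkgkniioy", "dkglinvb", "dkgmixxsr", "dkgok", "dkgqpezpmx", "dkgvhfvclt", "dkgvy", "dkgyvprjd", "dkgzykgken"
Leaf count: 11

11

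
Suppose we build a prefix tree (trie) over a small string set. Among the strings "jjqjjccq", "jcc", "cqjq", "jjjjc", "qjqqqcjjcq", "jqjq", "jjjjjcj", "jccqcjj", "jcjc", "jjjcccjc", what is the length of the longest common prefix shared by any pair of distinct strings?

4

The deepest shared node is where two words last agree before diverging.
"jjjjc" and "jjjjjcj" agree on "jjjj" (4 characters) before diverging; nothing deeper is shared.
Longest shared-prefix length: 4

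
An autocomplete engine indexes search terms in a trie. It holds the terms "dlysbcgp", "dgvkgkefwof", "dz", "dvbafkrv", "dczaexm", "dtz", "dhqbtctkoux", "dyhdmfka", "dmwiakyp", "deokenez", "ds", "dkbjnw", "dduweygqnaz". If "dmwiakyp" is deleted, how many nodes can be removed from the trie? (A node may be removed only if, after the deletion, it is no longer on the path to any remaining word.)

7

Walk "dmwiakyp" from the leaf back toward the root, removing each node that no remaining word uses.
The suffix "mwiakyp" (7 nodes) is used only by "dmwiakyp"; the node for "d" still has the child "l", so pruning stops there.
Nodes removed: 7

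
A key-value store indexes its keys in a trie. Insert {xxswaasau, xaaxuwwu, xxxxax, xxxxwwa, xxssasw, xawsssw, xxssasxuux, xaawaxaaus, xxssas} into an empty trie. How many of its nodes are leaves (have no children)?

8

Leaves are exactly the stored words that no other stored word extends.
Those words: "xaawaxaaus", "xaaxuwwu", "xawsssw", "xxssasw", "xxssasxuux", "xxswaasau", "xxxxax", "xxxxwwa"
Leaf count: 8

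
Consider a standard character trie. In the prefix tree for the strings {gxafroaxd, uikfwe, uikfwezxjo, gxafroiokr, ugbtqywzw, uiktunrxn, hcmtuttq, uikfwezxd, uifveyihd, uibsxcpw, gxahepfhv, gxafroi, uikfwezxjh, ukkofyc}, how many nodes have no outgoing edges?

A leaf is a node with no children — equivalently, the end of a word that is not a proper prefix of any other stored word.
Those words: "gxafroaxd", "gxafroiokr", "gxahepfhv", "hcmtuttq", "ugbtqywzw", "uibsxcpw", "uifveyihd", "uikfwezxd", "uikfwezxjh", "uikfwezxjo", "uiktunrxn", "ukkofyc"
Leaf count: 12

12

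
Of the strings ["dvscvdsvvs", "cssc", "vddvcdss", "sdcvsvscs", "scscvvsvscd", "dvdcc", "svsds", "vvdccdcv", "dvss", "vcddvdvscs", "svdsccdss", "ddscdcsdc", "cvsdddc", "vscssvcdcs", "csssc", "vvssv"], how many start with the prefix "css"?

Filter for entries beginning with "css":
Words under "css": cssc, csssc
Count: 2

2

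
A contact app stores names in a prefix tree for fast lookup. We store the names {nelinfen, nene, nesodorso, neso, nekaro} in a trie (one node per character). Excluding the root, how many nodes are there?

21

Trie structure (* marks end of a word):
(root)
└─ n
   └─ e
      ├─ k
      │  └─ a
      │     └─ r
      │        └─ o *
      ├─ l
      │  └─ i
      │     └─ n
      │        └─ f
      │           └─ e
      │              └─ n *
      ├─ n
      │  └─ e *
      └─ s
         └─ o *
            └─ d
               └─ o
                  └─ r
                     └─ s
                        └─ o *
Counting every labelled node above: 21.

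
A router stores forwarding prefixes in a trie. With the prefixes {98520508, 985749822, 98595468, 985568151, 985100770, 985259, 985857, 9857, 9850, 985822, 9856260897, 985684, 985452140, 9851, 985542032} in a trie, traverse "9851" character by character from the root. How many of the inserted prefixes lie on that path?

1

Traverse "9851" character by character; count nodes along the way that are marked as word ends.
Prefixes of the query that are stored words: "9851"
Count: 1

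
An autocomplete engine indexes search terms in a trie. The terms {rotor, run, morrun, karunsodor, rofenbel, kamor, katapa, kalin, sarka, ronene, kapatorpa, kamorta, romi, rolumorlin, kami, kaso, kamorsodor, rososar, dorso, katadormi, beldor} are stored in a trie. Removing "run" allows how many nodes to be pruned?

2

After clearing the end-marker at "run", prune upward until reaching a node still needed by another word.
The suffix "un" (2 nodes) is used only by "run"; the node for "r" still has the child "o", so pruning stops there.
Nodes removed: 2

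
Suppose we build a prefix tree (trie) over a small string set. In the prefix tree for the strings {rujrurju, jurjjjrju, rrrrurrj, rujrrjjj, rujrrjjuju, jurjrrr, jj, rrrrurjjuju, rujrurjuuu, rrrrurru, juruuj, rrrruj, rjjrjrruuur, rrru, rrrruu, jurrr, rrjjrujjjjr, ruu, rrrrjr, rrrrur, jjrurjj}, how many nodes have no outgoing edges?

18

A leaf is a node with no children — equivalently, the end of a word that is not a proper prefix of any other stored word.
Those words: "jjrurjj", "jurjjjrju", "jurjrrr", "jurrr", "juruuj", "rjjrjrruuur", "rrjjrujjjjr", "rrrrjr", "rrrruj", "rrrrurjjuju", "rrrrurrj", "rrrrurru", "rrrruu", "rrru", "rujrrjjj", "rujrrjjuju", "rujrurjuuu", "ruu"
Leaf count: 18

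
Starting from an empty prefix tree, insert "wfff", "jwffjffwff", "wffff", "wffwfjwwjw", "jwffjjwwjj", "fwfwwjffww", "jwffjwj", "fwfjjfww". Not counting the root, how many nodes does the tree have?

44

For each word, the new-node count is its length minus the longest prefix already in the trie:
  "wfff" → 4 new (w, f, f, f)
  "jwffjffwff" → 10 new (j, w, f, f, j, f, f, w, f, f)
  "wffff" → prefix "wfff" already present; 1 new (f)
  "wffwfjwwjw" → prefix "wff" already present; 7 new (w, f, j, w, w, j, w)
  "jwffjjwwjj" → prefix "jwffj" already present; 5 new (j, w, w, j, j)
  "fwfwwjffww" → 10 new (f, w, f, w, w, j, f, f, w, w)
  "jwffjwj" → prefix "jwffj" already present; 2 new (w, j)
  "fwfjjfww" → prefix "fwf" already present; 5 new (j, j, f, w, w)
Total nodes = 4 + 10 + 1 + 7 + 5 + 10 + 2 + 5 = 44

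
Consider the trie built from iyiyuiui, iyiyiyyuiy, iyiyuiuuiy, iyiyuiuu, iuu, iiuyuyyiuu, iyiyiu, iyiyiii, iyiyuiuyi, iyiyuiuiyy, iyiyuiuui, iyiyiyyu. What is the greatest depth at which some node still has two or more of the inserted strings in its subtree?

Equivalently: take the maximum, over all pairs, of their longest common prefix length.
e.g. "iyiyuiuui" and "iyiyuiuuiy" share the prefix "iyiyuiuui" of length 9; no pair shares a longer one.
Longest shared-prefix length: 9

9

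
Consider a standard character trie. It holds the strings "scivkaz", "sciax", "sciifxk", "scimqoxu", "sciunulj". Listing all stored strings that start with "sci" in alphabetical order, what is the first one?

sciax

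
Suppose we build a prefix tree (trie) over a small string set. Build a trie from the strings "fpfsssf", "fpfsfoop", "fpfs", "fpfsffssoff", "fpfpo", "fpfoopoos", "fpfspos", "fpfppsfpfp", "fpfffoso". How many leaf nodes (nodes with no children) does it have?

8

A leaf is a node with no children — equivalently, the end of a word that is not a proper prefix of any other stored word.
Those words: "fpfffoso", "fpfoopoos", "fpfpo", "fpfppsfpfp", "fpfsffssoff", "fpfsfoop", "fpfspos", "fpfsssf"
Leaf count: 8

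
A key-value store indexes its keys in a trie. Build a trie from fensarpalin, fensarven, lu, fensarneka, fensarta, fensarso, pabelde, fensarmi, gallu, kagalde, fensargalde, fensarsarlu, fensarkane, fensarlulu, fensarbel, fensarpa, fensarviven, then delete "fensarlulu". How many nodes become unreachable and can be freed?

After clearing the end-marker at "fensarlulu", prune upward until reaching a node still needed by another word.
The suffix "lulu" (4 nodes) is used only by "fensarlulu"; the node for "fensar" still has the child "p", so pruning stops there.
Nodes removed: 4

4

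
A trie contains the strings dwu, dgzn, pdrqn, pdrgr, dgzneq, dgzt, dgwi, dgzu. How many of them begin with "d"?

Traverse to the node for "d", then collect every word in that subtree.
Words under "d": dgwi, dgzn, dgzneq, dgzt, dgzu, dwu
Count: 6

6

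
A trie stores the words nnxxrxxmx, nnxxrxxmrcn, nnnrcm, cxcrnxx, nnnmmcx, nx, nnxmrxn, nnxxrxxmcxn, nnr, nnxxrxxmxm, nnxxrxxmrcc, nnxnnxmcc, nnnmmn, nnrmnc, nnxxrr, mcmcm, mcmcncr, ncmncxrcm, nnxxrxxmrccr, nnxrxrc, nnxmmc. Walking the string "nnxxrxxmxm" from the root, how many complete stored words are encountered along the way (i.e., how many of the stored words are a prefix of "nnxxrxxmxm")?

2

Check each prefix of "nnxxrxxmxm" against the stored set — each match is an end-marker on the path.
Prefixes of the query that are stored words: "nnxxrxxmx", "nnxxrxxmxm"
Count: 2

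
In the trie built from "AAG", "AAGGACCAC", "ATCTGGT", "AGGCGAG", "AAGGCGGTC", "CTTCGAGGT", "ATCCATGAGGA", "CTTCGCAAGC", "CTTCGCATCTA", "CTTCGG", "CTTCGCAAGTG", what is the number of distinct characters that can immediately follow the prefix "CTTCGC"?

1

Follow the path "CTTCGC" to its node, then look at its outgoing edges.
Distinct next characters after "CTTCGC": A.
That node has 1 child edge.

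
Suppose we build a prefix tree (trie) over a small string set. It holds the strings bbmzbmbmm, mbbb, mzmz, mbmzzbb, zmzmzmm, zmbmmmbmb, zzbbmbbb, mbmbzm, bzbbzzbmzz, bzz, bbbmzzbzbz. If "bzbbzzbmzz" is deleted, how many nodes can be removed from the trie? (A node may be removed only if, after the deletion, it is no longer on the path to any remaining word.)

8

Walk "bzbbzzbmzz" from the leaf back toward the root, removing each node that no remaining word uses.
The suffix "bbzzbmzz" (8 nodes) is used only by "bzbbzzbmzz"; the node for "bz" still has the child "z", so pruning stops there.
Nodes removed: 8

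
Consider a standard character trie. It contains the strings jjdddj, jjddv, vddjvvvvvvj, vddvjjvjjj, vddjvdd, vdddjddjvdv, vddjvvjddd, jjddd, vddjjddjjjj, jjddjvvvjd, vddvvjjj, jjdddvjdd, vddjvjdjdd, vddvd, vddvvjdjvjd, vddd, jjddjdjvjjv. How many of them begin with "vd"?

11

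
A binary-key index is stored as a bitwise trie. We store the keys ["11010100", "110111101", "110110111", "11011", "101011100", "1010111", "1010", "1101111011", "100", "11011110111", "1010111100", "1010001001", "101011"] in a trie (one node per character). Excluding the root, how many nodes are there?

Trie structure (* marks end of a word):
(root)
└─ 1
   ├─ 0
   │  ├─ 0 *
   │  └─ 1
   │     └─ 0 *
   │        ├─ 0
   │        │  └─ 0
   │        │     └─ 1
   │        │        └─ 0
   │        │           └─ 0
   │        │              └─ 1 *
   │        └─ 1
   │           └─ 1 *
   │              └─ 1 *
   │                 ├─ 0
   │                 │  └─ 0 *
   │                 └─ 1
   │                    └─ 0
   │                       └─ 0 *
   └─ 1
      └─ 0
         └─ 1
            ├─ 0
            │  └─ 1
            │     └─ 0
            │        └─ 0 *
            └─ 1 *
               ├─ 0
               │  └─ 1
               │     └─ 1
               │        └─ 1 *
               └─ 1
                  └─ 1
                     └─ 0
                        └─ 1 *
                           └─ 1 *
                              └─ 1 *
Counting every labelled node above: 37.

37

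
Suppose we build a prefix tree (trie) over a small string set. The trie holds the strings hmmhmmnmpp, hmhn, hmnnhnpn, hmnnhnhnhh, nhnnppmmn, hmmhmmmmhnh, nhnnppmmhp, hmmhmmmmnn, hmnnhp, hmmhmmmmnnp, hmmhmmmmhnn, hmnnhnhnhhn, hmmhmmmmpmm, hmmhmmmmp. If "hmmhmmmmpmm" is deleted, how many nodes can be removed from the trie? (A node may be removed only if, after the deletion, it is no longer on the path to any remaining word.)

2

After clearing the end-marker at "hmmhmmmmpmm", prune upward until reaching a node still needed by another word.
The suffix "mm" (2 nodes) is used only by "hmmhmmmmpmm"; "hmmhmmmmp" is itself a stored word, so pruning stops there.
Nodes removed: 2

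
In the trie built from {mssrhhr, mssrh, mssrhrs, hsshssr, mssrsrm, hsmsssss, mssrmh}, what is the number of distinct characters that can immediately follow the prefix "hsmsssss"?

0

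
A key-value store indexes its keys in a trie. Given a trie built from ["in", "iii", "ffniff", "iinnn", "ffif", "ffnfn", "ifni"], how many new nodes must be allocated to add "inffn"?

3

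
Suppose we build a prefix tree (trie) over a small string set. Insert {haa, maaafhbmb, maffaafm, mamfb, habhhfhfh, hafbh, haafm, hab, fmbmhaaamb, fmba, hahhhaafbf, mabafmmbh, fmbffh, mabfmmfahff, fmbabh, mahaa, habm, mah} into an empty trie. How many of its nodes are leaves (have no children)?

14

A leaf is a node with no children — equivalently, the end of a word that is not a proper prefix of any other stored word.
Those words: "fmbabh", "fmbffh", "fmbmhaaamb", "haafm", "habhhfhfh", "habm", "hafbh", "hahhhaafbf", "maaafhbmb", "mabafmmbh", "mabfmmfahff", "maffaafm", "mahaa", "mamfb"
Leaf count: 14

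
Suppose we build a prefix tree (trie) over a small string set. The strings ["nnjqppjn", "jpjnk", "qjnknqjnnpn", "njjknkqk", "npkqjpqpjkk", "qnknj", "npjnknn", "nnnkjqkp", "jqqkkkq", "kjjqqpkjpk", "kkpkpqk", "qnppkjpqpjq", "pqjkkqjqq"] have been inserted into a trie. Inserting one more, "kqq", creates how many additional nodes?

2

Walking "kqq" from the root, the first 1 characters ("k") follow existing edges; "q" is the first miss.
So 3 − 1 = 2 new nodes.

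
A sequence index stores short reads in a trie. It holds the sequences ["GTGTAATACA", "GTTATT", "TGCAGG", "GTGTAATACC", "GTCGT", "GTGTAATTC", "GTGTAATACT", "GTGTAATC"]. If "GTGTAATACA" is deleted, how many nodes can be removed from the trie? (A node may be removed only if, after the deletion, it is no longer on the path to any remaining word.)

1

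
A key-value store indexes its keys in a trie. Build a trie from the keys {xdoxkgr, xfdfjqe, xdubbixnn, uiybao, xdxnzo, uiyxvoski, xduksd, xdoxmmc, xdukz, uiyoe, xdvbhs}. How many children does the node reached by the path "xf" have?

1

Walk "xf" from the root, arriving at one node.
Characters that immediately follow "xf" among the stored strings: {d}.
That node has 1 child edge.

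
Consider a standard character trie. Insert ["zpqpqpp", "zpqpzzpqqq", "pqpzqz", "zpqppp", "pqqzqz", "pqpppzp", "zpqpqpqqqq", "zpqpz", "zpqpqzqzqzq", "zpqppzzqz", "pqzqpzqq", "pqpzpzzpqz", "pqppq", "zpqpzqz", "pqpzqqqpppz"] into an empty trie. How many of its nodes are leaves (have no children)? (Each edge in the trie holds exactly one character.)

Leaves are exactly the stored words that no other stored word extends.
Those words: "pqpppzp", "pqppq", "pqpzpzzpqz", "pqpzqqqpppz", "pqpzqz", "pqqzqz", "pqzqpzqq", "zpqppp", "zpqppzzqz", "zpqpqpp", "zpqpqpqqqq", "zpqpqzqzqzq", "zpqpzqz", "zpqpzzpqqq"
Leaf count: 14

14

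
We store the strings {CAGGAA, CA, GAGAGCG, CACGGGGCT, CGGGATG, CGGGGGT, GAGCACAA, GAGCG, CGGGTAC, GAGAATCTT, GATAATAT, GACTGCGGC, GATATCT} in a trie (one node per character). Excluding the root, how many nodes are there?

Trace insertions, counting only characters that open a new branch:
  "CAGGAA" → 6 new (C, A, G, G, A, A)
  "CA" → prefix "CA" already present; 0 new (none)
  "GAGAGCG" → 7 new (G, A, G, A, G, C, G)
  "CACGGGGCT" → prefix "CA" already present; 7 new (C, G, G, G, G, C, T)
  "CGGGATG" → prefix "C" already present; 6 new (G, G, G, A, T, G)
  "CGGGGGT" → prefix "CGGG" already present; 3 new (G, G, T)
  "GAGCACAA" → prefix "GAG" already present; 5 new (C, A, C, A, A)
  "GAGCG" → prefix "GAGC" already present; 1 new (G)
  "CGGGTAC" → prefix "CGGG" already present; 3 new (T, A, C)
  "GAGAATCTT" → prefix "GAGA" already present; 5 new (A, T, C, T, T)
  "GATAATAT" → prefix "GA" already present; 6 new (T, A, A, T, A, T)
  "GACTGCGGC" → prefix "GA" already present; 7 new (C, T, G, C, G, G, C)
  "GATATCT" → prefix "GATA" already present; 3 new (T, C, T)
Total nodes = 6 + 0 + 7 + 7 + 6 + 3 + 5 + 1 + 3 + 5 + 6 + 7 + 3 = 59

59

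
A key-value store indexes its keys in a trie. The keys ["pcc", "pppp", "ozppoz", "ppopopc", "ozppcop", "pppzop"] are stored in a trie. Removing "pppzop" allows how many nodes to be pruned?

3

Walk "pppzop" from the leaf back toward the root, removing each node that no remaining word uses.
The suffix "zop" (3 nodes) is used only by "pppzop"; the node for "ppp" still has the child "p", so pruning stops there.
Nodes removed: 3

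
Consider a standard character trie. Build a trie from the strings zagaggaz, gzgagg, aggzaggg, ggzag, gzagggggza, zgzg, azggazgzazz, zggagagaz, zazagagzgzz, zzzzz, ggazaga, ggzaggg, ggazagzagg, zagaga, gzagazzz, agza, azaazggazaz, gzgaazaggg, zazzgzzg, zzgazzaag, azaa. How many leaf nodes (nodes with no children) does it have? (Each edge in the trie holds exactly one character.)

19

Leaves are exactly the stored words that no other stored word extends.
Those words: "aggzaggg", "agza", "azaazggazaz", "azggazgzazz", "ggazaga", "ggazagzagg", "ggzaggg", "gzagazzz", "gzagggggza", "gzgaazaggg", "gzgagg", "zagaga", "zagaggaz", "zazagagzgzz", "zazzgzzg", "zggagagaz", "zgzg", "zzgazzaag", "zzzzz"
Leaf count: 19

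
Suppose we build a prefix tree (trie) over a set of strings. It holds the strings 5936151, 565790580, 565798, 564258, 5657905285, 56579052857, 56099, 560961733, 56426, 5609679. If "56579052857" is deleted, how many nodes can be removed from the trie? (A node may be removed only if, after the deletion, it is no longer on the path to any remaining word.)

1

Walk "56579052857" from the leaf back toward the root, removing each node that no remaining word uses.
The suffix "7" (1 node) is used only by "56579052857"; "5657905285" is itself a stored word, so pruning stops there.
Nodes removed: 1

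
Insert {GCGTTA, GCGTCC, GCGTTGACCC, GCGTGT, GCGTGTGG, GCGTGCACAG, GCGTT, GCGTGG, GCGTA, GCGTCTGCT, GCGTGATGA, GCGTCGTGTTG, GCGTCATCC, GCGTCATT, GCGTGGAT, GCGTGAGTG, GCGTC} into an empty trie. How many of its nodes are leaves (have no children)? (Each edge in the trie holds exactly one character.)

Leaves are exactly the stored words that no other stored word extends.
Those words: "GCGTA", "GCGTCATCC", "GCGTCATT", "GCGTCC", "GCGTCGTGTTG", "GCGTCTGCT", "GCGTGAGTG", "GCGTGATGA", "GCGTGCACAG", "GCGTGGAT", "GCGTGTGG", "GCGTTA", "GCGTTGACCC"
Leaf count: 13

13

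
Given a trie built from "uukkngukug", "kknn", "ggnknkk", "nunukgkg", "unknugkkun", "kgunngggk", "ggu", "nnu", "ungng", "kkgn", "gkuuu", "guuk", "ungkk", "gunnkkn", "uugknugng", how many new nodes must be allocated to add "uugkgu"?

Walking "uugkgu" from the root, the first 4 characters ("uugk") follow existing edges; "g" is the first miss.
New nodes needed: |"uugkgu"| − 4 = 6 − 4 = 2.

2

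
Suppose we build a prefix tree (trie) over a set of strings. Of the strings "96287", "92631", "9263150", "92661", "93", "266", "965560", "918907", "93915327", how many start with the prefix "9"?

Traverse to the node for "9", then collect every word in that subtree.
Matches: "918907", "92631", "9263150", "92661", "93", "93915327", "96287", "965560"
Count: 8

8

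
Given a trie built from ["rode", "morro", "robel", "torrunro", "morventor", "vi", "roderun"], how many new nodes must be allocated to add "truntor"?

6

"t" is already a path in the trie; the remaining "runtor" must be added.
Each of the 6 remaining characters creates one node.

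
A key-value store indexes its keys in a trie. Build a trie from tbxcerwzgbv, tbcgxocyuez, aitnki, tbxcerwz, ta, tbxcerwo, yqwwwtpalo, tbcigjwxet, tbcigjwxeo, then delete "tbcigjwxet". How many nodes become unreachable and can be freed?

1

A node on "tbcigjwxet"'s path can go only if nothing else ends at it or branches off below it.
The suffix "t" (1 node) is used only by "tbcigjwxet"; the node for "tbcigjwxe" still has the child "o", so pruning stops there.
Nodes removed: 1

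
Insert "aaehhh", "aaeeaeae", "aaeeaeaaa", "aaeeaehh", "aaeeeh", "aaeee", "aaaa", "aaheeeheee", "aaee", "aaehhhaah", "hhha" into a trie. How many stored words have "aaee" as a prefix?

Walk to "aaee"; the words in its subtree are exactly those with that prefix.
Matches: "aaee", "aaeeaeaaa", "aaeeaeae", "aaeeaehh", "aaeee", "aaeeeh"
Count: 6

6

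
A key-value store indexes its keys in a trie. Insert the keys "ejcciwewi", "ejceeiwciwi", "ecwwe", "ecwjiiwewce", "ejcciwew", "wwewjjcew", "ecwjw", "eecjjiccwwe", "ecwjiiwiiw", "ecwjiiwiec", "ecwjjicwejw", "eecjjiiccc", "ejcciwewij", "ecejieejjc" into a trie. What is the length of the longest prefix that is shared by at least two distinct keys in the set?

The deepest shared node is where two words last agree before diverging.
e.g. "ejcciwewi" and "ejcciwewij" share the prefix "ejcciwewi" of length 9; no pair shares a longer one.
Longest shared-prefix length: 9

9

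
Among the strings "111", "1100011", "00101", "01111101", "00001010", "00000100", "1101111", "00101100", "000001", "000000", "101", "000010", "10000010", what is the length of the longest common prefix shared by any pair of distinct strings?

6

Equivalently: take the maximum, over all pairs, of their longest common prefix length.
e.g. "000001" and "00000100" share the prefix "000001" of length 6; no pair shares a longer one.
Longest shared-prefix length: 6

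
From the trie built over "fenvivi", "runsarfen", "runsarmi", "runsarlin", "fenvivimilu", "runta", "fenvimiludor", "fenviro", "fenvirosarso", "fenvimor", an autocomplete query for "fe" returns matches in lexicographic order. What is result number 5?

fenvivi

Words with prefix "fe", in lexicographic order: "fenvimiludor", "fenvimor", "fenviro", "fenvirosarso", "fenvivi", "fenvivimilu"
The 5th is fenvivi.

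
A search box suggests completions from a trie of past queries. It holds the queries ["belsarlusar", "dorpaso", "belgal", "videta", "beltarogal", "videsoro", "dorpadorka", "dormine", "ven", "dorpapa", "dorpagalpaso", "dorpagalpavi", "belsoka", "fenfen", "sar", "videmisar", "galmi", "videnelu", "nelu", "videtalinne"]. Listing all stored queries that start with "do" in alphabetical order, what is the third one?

Words with prefix "do", in lexicographic order: "dormine", "dorpadorka", "dorpagalpaso", "dorpagalpavi", "dorpapa", "dorpaso"
Position 3: dorpagalpaso

dorpagalpaso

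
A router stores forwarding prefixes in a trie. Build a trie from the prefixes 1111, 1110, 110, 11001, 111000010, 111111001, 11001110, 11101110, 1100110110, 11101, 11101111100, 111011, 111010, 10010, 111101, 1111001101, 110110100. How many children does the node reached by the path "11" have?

2

Walk "11" from the root, arriving at one node.
Distinct next characters after "11": 0, 1.
That node has 2 child edges.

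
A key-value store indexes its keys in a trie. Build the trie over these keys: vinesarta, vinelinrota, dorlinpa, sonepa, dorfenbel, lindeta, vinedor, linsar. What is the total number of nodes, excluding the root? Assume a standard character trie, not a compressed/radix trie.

49

Count nodes per top-level branch (shared prefixes stored once):
  'd'-branch (dorfenbel, dorlinpa): 14 nodes
  'l'-branch (lindeta, linsar): 10 nodes
  's'-branch (sonepa): 6 nodes
  'v'-branch (vinedor, vinelinrota, vinesarta): 19 nodes
Sum: 49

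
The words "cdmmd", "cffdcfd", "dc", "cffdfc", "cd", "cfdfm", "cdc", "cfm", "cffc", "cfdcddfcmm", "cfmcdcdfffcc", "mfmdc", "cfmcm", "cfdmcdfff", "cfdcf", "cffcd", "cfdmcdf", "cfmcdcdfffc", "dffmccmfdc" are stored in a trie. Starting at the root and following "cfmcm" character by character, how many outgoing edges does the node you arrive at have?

Walk "cfmcm" from the root, arriving at one node.
No stored string extends past "cfmcm".
That node has 0 child edges.

0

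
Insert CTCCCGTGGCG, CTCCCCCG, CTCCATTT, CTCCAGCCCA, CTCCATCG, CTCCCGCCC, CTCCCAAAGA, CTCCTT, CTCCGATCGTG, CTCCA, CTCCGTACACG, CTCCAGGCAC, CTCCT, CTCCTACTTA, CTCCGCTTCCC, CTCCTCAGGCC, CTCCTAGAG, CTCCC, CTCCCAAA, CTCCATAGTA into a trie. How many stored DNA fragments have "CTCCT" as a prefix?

5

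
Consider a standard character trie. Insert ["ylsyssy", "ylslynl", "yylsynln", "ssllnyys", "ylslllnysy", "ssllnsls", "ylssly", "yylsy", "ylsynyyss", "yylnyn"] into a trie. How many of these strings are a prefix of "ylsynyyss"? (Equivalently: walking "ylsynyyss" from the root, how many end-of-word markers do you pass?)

Walk "ylsynyyss" from the root; an end-of-word marker is hit whenever a stored word is a prefix of "ylsynyyss".
Prefixes of the query that are stored words: "ylsynyyss"
Count: 1

1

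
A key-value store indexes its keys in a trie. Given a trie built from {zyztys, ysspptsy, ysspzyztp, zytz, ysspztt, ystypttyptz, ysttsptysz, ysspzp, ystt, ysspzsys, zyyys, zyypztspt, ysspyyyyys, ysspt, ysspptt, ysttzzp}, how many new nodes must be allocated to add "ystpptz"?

"yst" is already a path in the trie; the remaining "pptz" must be added.
So 7 − 3 = 4 new nodes.

4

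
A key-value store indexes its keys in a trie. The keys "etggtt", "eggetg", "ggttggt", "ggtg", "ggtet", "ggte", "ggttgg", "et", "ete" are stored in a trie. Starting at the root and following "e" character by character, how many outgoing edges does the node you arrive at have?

2

The children of the "e" node are the distinct next characters among strings starting with "e".
Distinct next characters after "e": g, t.
That node has 2 child edges.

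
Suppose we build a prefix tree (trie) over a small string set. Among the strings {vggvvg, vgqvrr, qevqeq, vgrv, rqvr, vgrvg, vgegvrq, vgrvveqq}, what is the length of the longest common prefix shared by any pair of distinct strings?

Look for the deepest trie node that still has at least two words in its subtree.
e.g. "vgrv" and "vgrvg" share the prefix "vgrv" of length 4; no pair shares a longer one.
Longest shared-prefix length: 4

4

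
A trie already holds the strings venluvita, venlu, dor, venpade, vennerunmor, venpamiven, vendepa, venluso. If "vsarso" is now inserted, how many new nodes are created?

5

"v" is already a path in the trie; the remaining "sarso" must be added.
Each of the 5 remaining characters creates one node.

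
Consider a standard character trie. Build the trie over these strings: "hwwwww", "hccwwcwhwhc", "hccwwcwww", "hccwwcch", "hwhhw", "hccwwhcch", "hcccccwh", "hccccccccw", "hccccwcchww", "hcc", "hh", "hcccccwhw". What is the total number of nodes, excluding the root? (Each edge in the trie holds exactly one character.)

Insert word by word; a character creates a node only if that edge doesn't already exist:
  "hwwwww" → 6 new (h, w, w, w, w, w)
  "hccwwcwhwhc" → prefix "h" already present; 10 new (c, c, w, w, c, w, h, w, h, c)
  "hccwwcwww" → prefix "hccwwcw" already present; 2 new (w, w)
  "hccwwcch" → prefix "hccwwc" already present; 2 new (c, h)
  "hwhhw" → prefix "hw" already present; 3 new (h, h, w)
  "hccwwhcch" → prefix "hccww" already present; 4 new (h, c, c, h)
  "hcccccwh" → prefix "hcc" already present; 5 new (c, c, c, w, h)
  "hccccccccw" → prefix "hccccc" already present; 4 new (c, c, c, w)
  "hccccwcchww" → prefix "hcccc" already present; 6 new (w, c, c, h, w, w)
  "hcc" → prefix "hcc" already present; 0 new (none)
  "hh" → prefix "h" already present; 1 new (h)
  "hcccccwhw" → prefix "hcccccwh" already present; 1 new (w)
Total nodes = 6 + 10 + 2 + 2 + 3 + 4 + 5 + 4 + 6 + 0 + 1 + 1 = 44

44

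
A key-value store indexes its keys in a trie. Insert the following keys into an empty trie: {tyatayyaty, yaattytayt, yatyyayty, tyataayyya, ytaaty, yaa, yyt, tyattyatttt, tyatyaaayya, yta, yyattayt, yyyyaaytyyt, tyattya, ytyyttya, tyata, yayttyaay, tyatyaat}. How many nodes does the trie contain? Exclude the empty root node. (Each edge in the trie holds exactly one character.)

For each word, the new-node count is its length minus the longest prefix already in the trie:
  "tyatayyaty" → 10 new (t, y, a, t, a, y, y, a, t, y)
  "yaattytayt" → 10 new (y, a, a, t, t, y, t, a, y, t)
  "yatyyayty" → prefix "ya" already present; 7 new (t, y, y, a, y, t, y)
  "tyataayyya" → prefix "tyata" already present; 5 new (a, y, y, y, a)
  "ytaaty" → prefix "y" already present; 5 new (t, a, a, t, y)
  "yaa" → prefix "yaa" already present; 0 new (none)
  "yyt" → prefix "y" already present; 2 new (y, t)
  "tyattyatttt" → prefix "tyat" already present; 7 new (t, y, a, t, t, t, t)
  "tyatyaaayya" → prefix "tyat" already present; 7 new (y, a, a, a, y, y, a)
  "yta" → prefix "yta" already present; 0 new (none)
  "yyattayt" → prefix "yy" already present; 6 new (a, t, t, a, y, t)
  "yyyyaaytyyt" → prefix "yy" already present; 9 new (y, y, a, a, y, t, y, y, t)
  "tyattya" → prefix "tyattya" already present; 0 new (none)
  "ytyyttya" → prefix "yt" already present; 6 new (y, y, t, t, y, a)
  "tyata" → prefix "tyata" already present; 0 new (none)
  "yayttyaay" → prefix "ya" already present; 7 new (y, t, t, y, a, a, y)
  "tyatyaat" → prefix "tyatyaa" already present; 1 new (t)
Total nodes = 10 + 10 + 7 + 5 + 5 + 0 + 2 + 7 + 7 + 0 + 6 + 9 + 0 + 6 + 0 + 7 + 1 = 82

82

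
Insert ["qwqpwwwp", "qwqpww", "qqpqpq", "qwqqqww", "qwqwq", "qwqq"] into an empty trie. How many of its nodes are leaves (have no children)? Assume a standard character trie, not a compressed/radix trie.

4

Leaves are exactly the stored words that no other stored word extends.
Those words: "qqpqpq", "qwqpwwwp", "qwqqqww", "qwqwq"
Leaf count: 4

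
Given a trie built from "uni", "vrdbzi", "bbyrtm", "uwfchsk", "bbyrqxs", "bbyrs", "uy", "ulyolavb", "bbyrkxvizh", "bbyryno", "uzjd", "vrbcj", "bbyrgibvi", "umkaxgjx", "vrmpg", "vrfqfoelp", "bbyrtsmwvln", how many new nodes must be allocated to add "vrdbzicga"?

3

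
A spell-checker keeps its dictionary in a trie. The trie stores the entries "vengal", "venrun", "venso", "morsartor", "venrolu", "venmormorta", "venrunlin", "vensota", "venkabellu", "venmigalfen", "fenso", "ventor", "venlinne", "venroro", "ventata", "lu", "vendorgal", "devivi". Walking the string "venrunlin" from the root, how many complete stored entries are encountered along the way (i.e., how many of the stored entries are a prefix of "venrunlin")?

Walk "venrunlin" from the root; an end-of-word marker is hit whenever a stored word is a prefix of "venrunlin".
Prefixes of the query that are stored words: "venrun", "venrunlin"
Count: 2

2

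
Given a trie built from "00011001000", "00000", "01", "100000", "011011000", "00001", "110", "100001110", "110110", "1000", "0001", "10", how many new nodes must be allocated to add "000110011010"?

4

"00011001" is already a path in the trie; the remaining "1010" must be added.
So 12 − 8 = 4 new nodes.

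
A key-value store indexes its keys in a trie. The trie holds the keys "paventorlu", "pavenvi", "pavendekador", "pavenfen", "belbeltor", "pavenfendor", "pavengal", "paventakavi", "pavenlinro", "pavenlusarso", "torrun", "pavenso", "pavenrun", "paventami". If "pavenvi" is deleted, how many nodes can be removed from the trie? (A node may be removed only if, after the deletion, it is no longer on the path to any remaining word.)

2

After clearing the end-marker at "pavenvi", prune upward until reaching a node still needed by another word.
The suffix "vi" (2 nodes) is used only by "pavenvi"; the node for "paven" still has the child "t", so pruning stops there.
Nodes removed: 2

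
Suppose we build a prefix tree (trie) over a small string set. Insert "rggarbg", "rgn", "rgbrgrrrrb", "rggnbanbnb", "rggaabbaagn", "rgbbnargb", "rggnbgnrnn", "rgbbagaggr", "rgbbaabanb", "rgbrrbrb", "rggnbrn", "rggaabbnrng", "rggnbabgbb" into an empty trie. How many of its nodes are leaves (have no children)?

A leaf is a node with no children — equivalently, the end of a word that is not a proper prefix of any other stored word.
Those words: "rgbbaabanb", "rgbbagaggr", "rgbbnargb", "rgbrgrrrrb", "rgbrrbrb", "rggaabbaagn", "rggaabbnrng", "rggarbg", "rggnbabgbb", "rggnbanbnb", "rggnbgnrnn", "rggnbrn", "rgn"
Leaf count: 13

13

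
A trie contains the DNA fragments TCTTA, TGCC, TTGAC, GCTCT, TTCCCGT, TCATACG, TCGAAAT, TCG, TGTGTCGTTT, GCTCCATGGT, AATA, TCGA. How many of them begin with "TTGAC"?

Filter for entries beginning with "TTGAC":
Matches: "TTGAC"
Count: 1

1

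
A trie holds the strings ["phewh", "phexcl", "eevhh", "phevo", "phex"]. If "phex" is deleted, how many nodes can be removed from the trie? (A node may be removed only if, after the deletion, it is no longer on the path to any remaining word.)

0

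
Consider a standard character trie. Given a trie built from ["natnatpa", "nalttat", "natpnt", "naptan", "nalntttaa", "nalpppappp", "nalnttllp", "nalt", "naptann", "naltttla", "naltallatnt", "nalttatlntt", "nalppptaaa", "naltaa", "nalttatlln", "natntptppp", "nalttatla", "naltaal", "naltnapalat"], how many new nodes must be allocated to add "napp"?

1

"nap" is already a path in the trie; the remaining "p" must be added.
So 4 − 3 = 1 new nodes.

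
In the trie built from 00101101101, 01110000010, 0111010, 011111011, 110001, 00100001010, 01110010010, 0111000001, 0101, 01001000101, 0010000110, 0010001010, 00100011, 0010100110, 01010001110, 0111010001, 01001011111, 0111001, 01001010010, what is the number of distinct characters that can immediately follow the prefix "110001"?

0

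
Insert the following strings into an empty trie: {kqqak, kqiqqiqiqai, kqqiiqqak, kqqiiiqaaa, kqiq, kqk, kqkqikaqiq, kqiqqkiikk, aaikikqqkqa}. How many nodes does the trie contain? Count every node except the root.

49

Trace insertions, counting only characters that open a new branch:
  "kqqak" → 5 new (k, q, q, a, k)
  "kqiqqiqiqai" → prefix "kq" already present; 9 new (i, q, q, i, q, i, q, a, i)
  "kqqiiqqak" → prefix "kqq" already present; 6 new (i, i, q, q, a, k)
  "kqqiiiqaaa" → prefix "kqqii" already present; 5 new (i, q, a, a, a)
  "kqiq" → prefix "kqiq" already present; 0 new (none)
  "kqk" → prefix "kq" already present; 1 new (k)
  "kqkqikaqiq" → prefix "kqk" already present; 7 new (q, i, k, a, q, i, q)
  "kqiqqkiikk" → prefix "kqiqq" already present; 5 new (k, i, i, k, k)
  "aaikikqqkqa" → 11 new (a, a, i, k, i, k, q, q, k, q, a)
Total nodes = 5 + 9 + 6 + 5 + 0 + 1 + 7 + 5 + 11 = 49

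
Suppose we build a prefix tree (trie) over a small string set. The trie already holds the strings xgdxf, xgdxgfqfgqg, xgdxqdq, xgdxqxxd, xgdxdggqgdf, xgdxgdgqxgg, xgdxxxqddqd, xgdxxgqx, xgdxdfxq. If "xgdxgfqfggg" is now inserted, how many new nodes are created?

The longest prefix of "xgdxgfqfggg" already in the trie is "xgdxgfqfg" (length 9).
Each of the 2 remaining characters creates one node.

2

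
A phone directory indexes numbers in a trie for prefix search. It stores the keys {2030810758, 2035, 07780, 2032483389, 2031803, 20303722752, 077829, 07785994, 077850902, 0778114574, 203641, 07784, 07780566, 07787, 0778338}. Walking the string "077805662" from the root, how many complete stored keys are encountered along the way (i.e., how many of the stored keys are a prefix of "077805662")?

Traverse "077805662" character by character; count nodes along the way that are marked as word ends.
Prefixes of the query that are stored words: "07780", "07780566"
Count: 2

2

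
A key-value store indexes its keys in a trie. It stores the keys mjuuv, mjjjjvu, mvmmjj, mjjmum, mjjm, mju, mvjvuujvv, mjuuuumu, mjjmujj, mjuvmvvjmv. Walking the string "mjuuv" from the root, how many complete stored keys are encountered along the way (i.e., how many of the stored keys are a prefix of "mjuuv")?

Check each prefix of "mjuuv" against the stored set — each match is an end-marker on the path.
Prefixes of the query that are stored words: "mju", "mjuuv"
Count: 2

2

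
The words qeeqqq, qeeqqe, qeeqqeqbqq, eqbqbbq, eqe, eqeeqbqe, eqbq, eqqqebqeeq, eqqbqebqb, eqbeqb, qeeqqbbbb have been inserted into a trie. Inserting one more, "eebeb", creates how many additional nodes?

4

Walking "eebeb" from the root, the first 1 characters ("e") follow existing edges; "e" is the first miss.
Each of the 4 remaining characters creates one node.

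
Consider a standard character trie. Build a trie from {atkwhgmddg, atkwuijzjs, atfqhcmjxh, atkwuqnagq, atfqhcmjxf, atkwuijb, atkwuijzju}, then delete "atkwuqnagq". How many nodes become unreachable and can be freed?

Walk "atkwuqnagq" from the leaf back toward the root, removing each node that no remaining word uses.
The suffix "qnagq" (5 nodes) is used only by "atkwuqnagq"; the node for "atkwu" still has the child "i", so pruning stops there.
Nodes removed: 5

5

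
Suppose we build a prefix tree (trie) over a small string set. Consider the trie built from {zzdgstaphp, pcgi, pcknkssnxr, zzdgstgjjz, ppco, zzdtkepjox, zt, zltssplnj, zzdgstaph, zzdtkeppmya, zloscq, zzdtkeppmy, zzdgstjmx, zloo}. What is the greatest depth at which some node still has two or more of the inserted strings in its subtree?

Equivalently: take the maximum, over all pairs, of their longest common prefix length.
e.g. "zzdtkeppmy" and "zzdtkeppmya" share the prefix "zzdtkeppmy" of length 10; no pair shares a longer one.
Longest shared-prefix length: 10

10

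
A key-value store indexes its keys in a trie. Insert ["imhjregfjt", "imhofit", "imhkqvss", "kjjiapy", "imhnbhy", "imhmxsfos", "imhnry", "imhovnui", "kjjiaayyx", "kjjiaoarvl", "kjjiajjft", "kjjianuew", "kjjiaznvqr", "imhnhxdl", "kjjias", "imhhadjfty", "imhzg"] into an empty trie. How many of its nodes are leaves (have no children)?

17

Leaves are exactly the stored words that no other stored word extends.
Those words: "imhhadjfty", "imhjregfjt", "imhkqvss", "imhmxsfos", "imhnbhy", "imhnhxdl", "imhnry", "imhofit", "imhovnui", "imhzg", "kjjiaayyx", "kjjiajjft", "kjjianuew", "kjjiaoarvl", "kjjiapy", "kjjias", "kjjiaznvqr"
Leaf count: 17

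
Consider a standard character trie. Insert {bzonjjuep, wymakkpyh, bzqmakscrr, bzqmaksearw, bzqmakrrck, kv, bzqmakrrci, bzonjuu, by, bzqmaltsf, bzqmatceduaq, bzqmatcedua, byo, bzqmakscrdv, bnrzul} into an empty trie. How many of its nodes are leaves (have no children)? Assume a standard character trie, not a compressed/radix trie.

13

A leaf is a node with no children — equivalently, the end of a word that is not a proper prefix of any other stored word.
Those words: "bnrzul", "byo", "bzonjjuep", "bzonjuu", "bzqmakrrci", "bzqmakrrck", "bzqmakscrdv", "bzqmakscrr", "bzqmaksearw", "bzqmaltsf", "bzqmatceduaq", "kv", "wymakkpyh"
Leaf count: 13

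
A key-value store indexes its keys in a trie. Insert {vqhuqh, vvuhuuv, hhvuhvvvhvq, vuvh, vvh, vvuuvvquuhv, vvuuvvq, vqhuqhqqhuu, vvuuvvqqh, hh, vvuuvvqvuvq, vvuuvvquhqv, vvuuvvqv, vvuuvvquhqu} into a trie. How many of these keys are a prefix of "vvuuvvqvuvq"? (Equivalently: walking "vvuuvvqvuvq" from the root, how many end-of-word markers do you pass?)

Check each prefix of "vvuuvvqvuvq" against the stored set — each match is an end-marker on the path.
Prefixes of the query that are stored words: "vvuuvvq", "vvuuvvqv", "vvuuvvqvuvq"
Count: 3

3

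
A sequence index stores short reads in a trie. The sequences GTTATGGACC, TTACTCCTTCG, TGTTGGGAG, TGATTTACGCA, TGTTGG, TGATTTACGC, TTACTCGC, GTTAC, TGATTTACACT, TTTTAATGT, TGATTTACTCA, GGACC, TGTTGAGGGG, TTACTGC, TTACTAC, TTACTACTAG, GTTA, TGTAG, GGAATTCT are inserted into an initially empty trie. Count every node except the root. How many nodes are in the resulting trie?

Count nodes per top-level branch (shared prefixes stored once):
  'G'-branch (GGAATTCT, GGACC, GTTA, GTTAC, GTTATGGACC): 20 nodes
  'T'-branch (TGATTTACACT, TGATTTACGC, TGATTTACGCA, TGATTTACTCA, TGTAG, TGTTGAGGGG, TGTTGG, TGTTGGGAG, TTACTAC, TTACTACTAG, TTACTCCTTCG, TTACTCGC, TTACTGC, TTTTAATGT): 57 nodes
Sum: 77

77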